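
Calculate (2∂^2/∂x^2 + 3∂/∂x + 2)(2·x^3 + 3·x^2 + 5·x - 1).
4 x^{3} + 24 x^{2} + 52 x + 25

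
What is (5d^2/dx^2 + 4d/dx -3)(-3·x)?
9 x - 12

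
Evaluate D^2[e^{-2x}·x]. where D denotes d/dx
4 \left(x - 1\right) e^{- 2 x}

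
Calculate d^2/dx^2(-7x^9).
- 504 x^{7}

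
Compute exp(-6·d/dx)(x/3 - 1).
\frac{x}{3} - 3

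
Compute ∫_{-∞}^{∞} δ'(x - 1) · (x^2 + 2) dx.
-2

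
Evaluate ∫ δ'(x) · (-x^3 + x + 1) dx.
-1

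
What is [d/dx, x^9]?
9 x^{8}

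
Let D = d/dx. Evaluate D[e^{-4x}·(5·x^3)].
x^{2} \left(15 - 20 x\right) e^{- 4 x}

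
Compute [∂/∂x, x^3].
3 x^{2}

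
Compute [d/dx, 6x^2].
12 x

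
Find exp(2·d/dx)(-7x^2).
- 7 x^{2} - 28 x - 28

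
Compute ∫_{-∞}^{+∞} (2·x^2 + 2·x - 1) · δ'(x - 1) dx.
-6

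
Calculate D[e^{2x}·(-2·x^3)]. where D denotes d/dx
x^{2} \left(- 4 x - 6\right) e^{2 x}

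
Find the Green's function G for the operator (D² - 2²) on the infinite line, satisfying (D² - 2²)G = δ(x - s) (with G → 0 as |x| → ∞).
-\frac{e^{-2|x-s|}}{4}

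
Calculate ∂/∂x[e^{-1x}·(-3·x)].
3 \left(x - 1\right) e^{- x}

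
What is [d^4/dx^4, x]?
4\frac{d^{3}}{dx^{3}}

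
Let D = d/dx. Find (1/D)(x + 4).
\frac{x^{2}}{2} + 4 x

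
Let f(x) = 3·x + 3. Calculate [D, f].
3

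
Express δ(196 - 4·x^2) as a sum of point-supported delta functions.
\frac{\delta(x - 7) + \delta(x + 7)}{56}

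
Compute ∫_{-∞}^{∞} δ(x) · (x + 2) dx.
2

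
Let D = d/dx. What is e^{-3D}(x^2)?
x^{2} - 6 x + 9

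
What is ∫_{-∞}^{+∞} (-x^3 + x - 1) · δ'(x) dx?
-1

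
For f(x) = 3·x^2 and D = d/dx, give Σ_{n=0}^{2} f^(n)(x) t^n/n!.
3 t^{2} + 6 t x + 3 x^{2}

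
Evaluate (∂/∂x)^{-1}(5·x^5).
\frac{5 x^{6}}{6}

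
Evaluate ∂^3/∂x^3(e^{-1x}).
- e^{- x}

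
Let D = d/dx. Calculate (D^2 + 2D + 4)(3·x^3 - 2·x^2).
12 x^{3} + 10 x^{2} + 10 x - 4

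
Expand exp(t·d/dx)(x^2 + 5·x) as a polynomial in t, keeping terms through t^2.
t^{2} + t \left(2 x + 5\right) + x^{2} + 5 x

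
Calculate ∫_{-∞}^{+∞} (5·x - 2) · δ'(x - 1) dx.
-5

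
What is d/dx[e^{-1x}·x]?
\left(1 - x\right) e^{- x}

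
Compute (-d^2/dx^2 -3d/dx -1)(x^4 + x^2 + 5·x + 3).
- x^{4} - 12 x^{3} - 13 x^{2} - 11 x - 20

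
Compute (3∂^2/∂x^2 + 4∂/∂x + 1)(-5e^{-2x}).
- 25 e^{- 2 x}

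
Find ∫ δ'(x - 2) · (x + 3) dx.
-1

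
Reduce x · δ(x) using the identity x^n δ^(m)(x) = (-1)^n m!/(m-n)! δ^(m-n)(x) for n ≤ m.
0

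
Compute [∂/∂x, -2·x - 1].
-2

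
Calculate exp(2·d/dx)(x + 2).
x + 4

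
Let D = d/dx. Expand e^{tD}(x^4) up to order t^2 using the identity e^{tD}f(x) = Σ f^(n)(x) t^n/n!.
x^{2} \left(6 t^{2} + 4 t x + x^{2}\right)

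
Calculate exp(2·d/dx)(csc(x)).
\csc{\left(x + 2 \right)}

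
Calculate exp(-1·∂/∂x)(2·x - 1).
2 x - 3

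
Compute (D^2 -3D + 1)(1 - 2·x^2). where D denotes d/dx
- 2 x^{2} + 12 x - 3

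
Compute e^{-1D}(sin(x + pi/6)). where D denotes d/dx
\sin{\left(x - 1 + \frac{\pi}{6} \right)}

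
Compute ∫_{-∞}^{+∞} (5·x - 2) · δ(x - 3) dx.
13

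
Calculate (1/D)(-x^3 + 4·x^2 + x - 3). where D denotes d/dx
- \frac{x^{4}}{4} + \frac{4 x^{3}}{3} + \frac{x^{2}}{2} - 3 x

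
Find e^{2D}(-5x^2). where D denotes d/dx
- 5 x^{2} - 20 x - 20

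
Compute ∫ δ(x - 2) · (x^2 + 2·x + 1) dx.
9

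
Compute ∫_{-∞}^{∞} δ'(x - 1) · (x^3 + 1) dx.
-3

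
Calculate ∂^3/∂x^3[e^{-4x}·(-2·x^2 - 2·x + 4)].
16 \left(8 x^{2} - 4 x - 19\right) e^{- 4 x}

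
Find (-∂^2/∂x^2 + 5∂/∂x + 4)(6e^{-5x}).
- 276 e^{- 5 x}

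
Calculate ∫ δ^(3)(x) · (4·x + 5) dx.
0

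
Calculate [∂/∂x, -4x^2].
- 8 x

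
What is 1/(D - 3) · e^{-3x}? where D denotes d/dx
- \frac{e^{- 3 x}}{6}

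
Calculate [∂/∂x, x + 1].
1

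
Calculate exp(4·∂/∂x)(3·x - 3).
3 x + 9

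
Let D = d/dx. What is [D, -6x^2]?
- 12 x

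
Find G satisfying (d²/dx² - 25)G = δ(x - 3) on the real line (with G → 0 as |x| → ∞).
-\frac{e^{-5|x - 3|}}{10}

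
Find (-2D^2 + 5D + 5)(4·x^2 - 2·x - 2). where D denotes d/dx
20 x^{2} + 30 x - 36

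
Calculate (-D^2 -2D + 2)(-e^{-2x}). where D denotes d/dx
- 2 e^{- 2 x}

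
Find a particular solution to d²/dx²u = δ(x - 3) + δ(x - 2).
\frac{|x - 3|}{2} + \frac{|x - 2|}{2}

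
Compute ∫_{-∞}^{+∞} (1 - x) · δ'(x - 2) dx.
1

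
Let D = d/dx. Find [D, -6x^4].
- 24 x^{3}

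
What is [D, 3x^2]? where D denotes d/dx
6 x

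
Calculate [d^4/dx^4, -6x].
-24\frac{d^{3}}{dx^{3}}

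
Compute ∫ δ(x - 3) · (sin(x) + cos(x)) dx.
\cos{\left(3 \right)} + \sin{\left(3 \right)}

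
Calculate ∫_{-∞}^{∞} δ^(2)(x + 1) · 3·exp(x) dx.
\frac{3}{e}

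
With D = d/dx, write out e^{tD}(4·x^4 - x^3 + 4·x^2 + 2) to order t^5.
4 t^{4} + t^{3} \left(16 x - 1\right) + t^{2} \left(24 x^{2} - 3 x + 4\right) + t x \left(16 x^{2} - 3 x + 8\right) + 4 x^{4} - x^{3} + 4 x^{2} + 2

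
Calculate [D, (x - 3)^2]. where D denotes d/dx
2 x - 6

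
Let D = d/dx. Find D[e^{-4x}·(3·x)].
3 \left(1 - 4 x\right) e^{- 4 x}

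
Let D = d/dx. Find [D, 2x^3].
6 x^{2}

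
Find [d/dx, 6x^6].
36 x^{5}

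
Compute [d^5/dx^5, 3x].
15\frac{d^{4}}{dx^{4}}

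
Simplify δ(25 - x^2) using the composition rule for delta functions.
\frac{\delta(x - 5) + \delta(x + 5)}{10}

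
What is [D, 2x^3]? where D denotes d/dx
6 x^{2}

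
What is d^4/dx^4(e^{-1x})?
e^{- x}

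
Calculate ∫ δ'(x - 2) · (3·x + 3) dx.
-3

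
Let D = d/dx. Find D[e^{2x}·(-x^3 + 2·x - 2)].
\left(- 2 x^{3} - 3 x^{2} + 4 x - 2\right) e^{2 x}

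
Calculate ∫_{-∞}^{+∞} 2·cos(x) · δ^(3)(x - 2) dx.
- 2 \sin{\left(2 \right)}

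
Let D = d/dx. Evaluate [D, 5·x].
5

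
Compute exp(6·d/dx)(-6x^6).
- 6 x^{6} - 216 x^{5} - 3240 x^{4} - 25920 x^{3} - 116640 x^{2} - 279936 x - 279936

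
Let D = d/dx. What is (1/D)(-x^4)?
- \frac{x^{5}}{5}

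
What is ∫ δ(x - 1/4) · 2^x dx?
\sqrt[4]{2}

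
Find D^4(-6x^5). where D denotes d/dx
- 720 x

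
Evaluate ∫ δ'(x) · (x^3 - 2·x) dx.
2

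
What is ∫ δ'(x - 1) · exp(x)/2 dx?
- \frac{e}{2}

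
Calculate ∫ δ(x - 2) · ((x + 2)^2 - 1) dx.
15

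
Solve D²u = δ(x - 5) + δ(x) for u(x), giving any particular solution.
\frac{|x - 5|}{2} + \frac{|x|}{2}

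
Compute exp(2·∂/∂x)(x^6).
x^{6} + 12 x^{5} + 60 x^{4} + 160 x^{3} + 240 x^{2} + 192 x + 64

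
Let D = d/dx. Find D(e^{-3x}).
- 3 e^{- 3 x}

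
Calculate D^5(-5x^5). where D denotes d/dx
-600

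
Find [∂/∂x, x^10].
10 x^{9}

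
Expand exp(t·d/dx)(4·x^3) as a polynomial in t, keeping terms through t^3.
4 t^{3} + 12 t^{2} x + 12 t x^{2} + 4 x^{3}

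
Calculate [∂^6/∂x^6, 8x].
48\frac{d^{5}}{dx^{5}}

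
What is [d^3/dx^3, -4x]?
-12\frac{d^{2}}{dx^{2}}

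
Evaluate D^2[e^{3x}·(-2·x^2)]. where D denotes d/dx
\left(- 18 x^{2} - 24 x - 4\right) e^{3 x}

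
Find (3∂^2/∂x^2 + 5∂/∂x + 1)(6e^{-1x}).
- 6 e^{- x}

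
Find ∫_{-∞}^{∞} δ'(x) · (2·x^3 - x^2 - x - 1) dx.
1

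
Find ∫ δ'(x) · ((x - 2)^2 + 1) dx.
4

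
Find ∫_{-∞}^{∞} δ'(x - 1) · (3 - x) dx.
1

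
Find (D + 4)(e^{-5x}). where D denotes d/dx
- e^{- 5 x}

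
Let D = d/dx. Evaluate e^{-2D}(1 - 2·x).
5 - 2 x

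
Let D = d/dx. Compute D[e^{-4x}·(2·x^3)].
x^{2} \left(6 - 8 x\right) e^{- 4 x}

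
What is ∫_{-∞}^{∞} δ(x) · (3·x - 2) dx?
-2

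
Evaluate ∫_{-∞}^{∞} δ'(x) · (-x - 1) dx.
1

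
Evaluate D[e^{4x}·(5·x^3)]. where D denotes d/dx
x^{2} \left(20 x + 15\right) e^{4 x}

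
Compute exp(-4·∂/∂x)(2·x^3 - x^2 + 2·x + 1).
2 x^{3} - 25 x^{2} + 106 x - 151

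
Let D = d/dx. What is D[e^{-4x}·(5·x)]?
5 \left(1 - 4 x\right) e^{- 4 x}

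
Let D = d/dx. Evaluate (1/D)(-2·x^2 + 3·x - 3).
- \frac{2 x^{3}}{3} + \frac{3 x^{2}}{2} - 3 x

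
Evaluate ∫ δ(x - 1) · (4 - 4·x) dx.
0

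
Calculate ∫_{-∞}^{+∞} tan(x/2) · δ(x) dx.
0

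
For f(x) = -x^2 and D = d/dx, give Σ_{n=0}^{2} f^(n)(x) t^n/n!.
- t^{2} - 2 t x - x^{2}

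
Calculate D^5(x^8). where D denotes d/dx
6720 x^{3}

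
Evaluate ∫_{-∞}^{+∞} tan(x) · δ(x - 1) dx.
\tan{\left(1 \right)}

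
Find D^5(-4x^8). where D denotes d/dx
- 26880 x^{3}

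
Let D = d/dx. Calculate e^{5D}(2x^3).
2 x^{3} + 30 x^{2} + 150 x + 250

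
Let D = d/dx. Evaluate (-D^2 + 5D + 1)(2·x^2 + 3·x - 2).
2 x^{2} + 23 x + 9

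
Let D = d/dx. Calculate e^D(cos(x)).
\cos{\left(x + 1 \right)}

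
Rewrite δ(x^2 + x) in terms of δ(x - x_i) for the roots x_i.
\frac{\delta(x + 1) + \delta(x)}{1}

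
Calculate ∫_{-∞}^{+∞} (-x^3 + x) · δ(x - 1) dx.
0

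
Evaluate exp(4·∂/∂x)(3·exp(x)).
3 e^{x + 4}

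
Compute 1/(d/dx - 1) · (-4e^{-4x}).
\frac{4 e^{- 4 x}}{5}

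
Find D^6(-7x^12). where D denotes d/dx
- 4656960 x^{6}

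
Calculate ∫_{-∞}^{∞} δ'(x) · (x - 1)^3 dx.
-3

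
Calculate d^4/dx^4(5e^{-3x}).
405 e^{- 3 x}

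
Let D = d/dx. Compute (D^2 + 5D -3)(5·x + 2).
19 - 15 x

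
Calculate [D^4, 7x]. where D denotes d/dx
28D^{3}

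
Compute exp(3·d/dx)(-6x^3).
- 6 x^{3} - 54 x^{2} - 162 x - 162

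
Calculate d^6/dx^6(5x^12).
3326400 x^{6}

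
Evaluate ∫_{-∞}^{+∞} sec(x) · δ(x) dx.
1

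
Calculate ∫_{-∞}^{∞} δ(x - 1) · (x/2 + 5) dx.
\frac{11}{2}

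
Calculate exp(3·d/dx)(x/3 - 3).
\frac{x}{3} - 2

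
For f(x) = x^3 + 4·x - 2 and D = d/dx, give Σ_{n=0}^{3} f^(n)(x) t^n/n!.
t^{3} + 3 t^{2} x + t \left(3 x^{2} + 4\right) + x^{3} + 4 x - 2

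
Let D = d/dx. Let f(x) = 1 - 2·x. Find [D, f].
-2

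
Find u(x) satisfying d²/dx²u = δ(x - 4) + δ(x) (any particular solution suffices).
\frac{|x - 4|}{2} + \frac{|x|}{2}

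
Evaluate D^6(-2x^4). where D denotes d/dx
0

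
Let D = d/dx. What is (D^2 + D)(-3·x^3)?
9 x \left(- x - 2\right)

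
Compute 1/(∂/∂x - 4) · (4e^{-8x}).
- \frac{e^{- 8 x}}{3}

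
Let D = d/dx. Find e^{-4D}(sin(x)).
\sin{\left(x - 4 \right)}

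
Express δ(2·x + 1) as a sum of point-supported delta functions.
\frac{\delta(x + 1/2)}{2}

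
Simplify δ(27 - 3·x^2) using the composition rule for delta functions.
\frac{\delta(x - 3) + \delta(x + 3)}{18}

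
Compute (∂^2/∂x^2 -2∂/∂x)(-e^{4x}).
- 8 e^{4 x}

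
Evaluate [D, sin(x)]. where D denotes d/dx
\cos{\left(x \right)}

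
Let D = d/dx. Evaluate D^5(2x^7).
5040 x^{2}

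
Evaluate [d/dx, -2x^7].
- 14 x^{6}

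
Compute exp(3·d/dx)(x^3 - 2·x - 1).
x^{3} + 9 x^{2} + 25 x + 20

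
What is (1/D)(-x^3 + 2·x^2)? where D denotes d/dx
- \frac{x^{4}}{4} + \frac{2 x^{3}}{3}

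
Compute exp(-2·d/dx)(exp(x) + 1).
e^{x - 2} + 1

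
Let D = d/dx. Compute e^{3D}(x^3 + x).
x^{3} + 9 x^{2} + 28 x + 30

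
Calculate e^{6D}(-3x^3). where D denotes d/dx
- 3 x^{3} - 54 x^{2} - 324 x - 648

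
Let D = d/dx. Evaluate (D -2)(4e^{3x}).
4 e^{3 x}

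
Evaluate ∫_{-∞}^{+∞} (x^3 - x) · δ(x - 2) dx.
6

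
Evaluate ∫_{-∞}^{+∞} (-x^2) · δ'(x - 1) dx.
2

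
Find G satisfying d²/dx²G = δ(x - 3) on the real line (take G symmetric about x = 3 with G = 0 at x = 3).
\frac{|x - 3|}{2}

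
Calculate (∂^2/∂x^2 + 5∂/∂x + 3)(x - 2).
3 x - 1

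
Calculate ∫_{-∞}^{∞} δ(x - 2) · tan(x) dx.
\tan{\left(2 \right)}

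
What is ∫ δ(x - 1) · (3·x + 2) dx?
5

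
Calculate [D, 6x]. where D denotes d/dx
6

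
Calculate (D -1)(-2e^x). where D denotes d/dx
0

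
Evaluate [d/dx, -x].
-1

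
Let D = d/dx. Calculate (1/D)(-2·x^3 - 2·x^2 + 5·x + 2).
- \frac{x^{4}}{2} - \frac{2 x^{3}}{3} + \frac{5 x^{2}}{2} + 2 x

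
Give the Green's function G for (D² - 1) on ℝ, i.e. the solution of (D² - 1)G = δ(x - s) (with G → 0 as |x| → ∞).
-\frac{e^{-|x-s|}}{2}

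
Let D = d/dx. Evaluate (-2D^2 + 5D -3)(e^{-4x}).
- 55 e^{- 4 x}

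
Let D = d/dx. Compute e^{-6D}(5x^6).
5 x^{6} - 180 x^{5} + 2700 x^{4} - 21600 x^{3} + 97200 x^{2} - 233280 x + 233280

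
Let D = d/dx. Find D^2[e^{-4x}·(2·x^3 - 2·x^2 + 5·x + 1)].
4 \left(8 x^{3} - 20 x^{2} + 31 x - 7\right) e^{- 4 x}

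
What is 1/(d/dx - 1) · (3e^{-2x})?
- e^{- 2 x}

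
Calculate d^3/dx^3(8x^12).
10560 x^{9}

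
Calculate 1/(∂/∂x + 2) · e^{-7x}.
- \frac{e^{- 7 x}}{5}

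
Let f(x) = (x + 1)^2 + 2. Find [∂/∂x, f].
2 x + 2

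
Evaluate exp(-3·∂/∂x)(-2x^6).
- 2 x^{6} + 36 x^{5} - 270 x^{4} + 1080 x^{3} - 2430 x^{2} + 2916 x - 1458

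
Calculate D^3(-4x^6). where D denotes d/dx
- 480 x^{3}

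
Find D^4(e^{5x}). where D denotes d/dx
625 e^{5 x}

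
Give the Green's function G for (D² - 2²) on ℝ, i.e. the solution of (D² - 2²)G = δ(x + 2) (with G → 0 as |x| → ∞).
-\frac{e^{-2|x + 2|}}{4}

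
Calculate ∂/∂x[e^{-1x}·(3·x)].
3 \left(1 - x\right) e^{- x}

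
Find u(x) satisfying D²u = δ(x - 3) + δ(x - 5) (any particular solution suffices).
\frac{|x - 3|}{2} + \frac{|x - 5|}{2}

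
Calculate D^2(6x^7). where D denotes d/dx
252 x^{5}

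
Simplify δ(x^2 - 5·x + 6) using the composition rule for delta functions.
\frac{\delta(x - 3) + \delta(x - 2)}{1}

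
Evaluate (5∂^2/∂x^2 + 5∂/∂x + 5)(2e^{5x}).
310 e^{5 x}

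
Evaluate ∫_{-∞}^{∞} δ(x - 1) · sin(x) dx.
\sin{\left(1 \right)}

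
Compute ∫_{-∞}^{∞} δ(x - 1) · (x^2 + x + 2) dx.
4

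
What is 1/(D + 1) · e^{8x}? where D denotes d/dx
\frac{e^{8 x}}{9}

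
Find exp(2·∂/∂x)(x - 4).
x - 2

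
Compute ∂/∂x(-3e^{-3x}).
9 e^{- 3 x}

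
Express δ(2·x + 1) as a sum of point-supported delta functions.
\frac{\delta(x + 1/2)}{2}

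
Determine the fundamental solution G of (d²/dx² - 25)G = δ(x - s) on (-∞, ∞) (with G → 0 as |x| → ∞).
-\frac{e^{-5|x-s|}}{10}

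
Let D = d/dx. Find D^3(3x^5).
180 x^{2}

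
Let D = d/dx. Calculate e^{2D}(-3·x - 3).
- 3 x - 9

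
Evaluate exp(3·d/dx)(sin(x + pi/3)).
\sin{\left(x + \frac{\pi}{3} + 3 \right)}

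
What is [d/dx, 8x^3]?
24 x^{2}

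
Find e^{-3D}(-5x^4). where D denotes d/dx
- 5 x^{4} + 60 x^{3} - 270 x^{2} + 540 x - 405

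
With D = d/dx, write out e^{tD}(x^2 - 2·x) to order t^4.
t^{2} + 2 t \left(x - 1\right) + x^{2} - 2 x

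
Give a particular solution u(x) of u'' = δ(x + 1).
\frac{|x + 1|}{2}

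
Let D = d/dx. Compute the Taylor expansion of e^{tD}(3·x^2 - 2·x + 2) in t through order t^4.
3 t^{2} + 2 t \left(3 x - 1\right) + 3 x^{2} - 2 x + 2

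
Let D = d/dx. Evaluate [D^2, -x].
-2D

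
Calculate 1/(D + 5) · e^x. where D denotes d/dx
\frac{e^{x}}{6}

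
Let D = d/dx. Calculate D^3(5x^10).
3600 x^{7}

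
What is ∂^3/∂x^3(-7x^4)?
- 168 x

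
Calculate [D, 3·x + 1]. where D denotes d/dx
3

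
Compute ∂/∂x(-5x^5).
- 25 x^{4}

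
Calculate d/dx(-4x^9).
- 36 x^{8}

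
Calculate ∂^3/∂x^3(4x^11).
3960 x^{8}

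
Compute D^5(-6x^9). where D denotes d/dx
- 90720 x^{4}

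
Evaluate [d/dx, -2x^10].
- 20 x^{9}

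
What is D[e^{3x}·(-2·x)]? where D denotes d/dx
\left(- 6 x - 2\right) e^{3 x}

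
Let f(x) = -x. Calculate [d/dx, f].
-1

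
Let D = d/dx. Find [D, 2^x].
2^{x} \log{\left(2 \right)}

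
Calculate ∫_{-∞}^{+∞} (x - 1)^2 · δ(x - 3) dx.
4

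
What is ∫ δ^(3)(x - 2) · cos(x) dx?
- \sin{\left(2 \right)}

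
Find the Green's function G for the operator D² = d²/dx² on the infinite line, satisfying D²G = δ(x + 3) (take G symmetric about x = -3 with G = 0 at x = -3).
\frac{|x + 3|}{2}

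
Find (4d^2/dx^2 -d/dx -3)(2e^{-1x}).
4 e^{- x}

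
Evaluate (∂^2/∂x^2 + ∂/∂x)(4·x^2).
8 x + 8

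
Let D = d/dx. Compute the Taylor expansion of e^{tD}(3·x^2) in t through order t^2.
3 t^{2} + 6 t x + 3 x^{2}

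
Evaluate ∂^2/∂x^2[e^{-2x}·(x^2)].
2 \left(2 x^{2} - 4 x + 1\right) e^{- 2 x}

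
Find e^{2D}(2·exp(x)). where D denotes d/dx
2 e^{x + 2}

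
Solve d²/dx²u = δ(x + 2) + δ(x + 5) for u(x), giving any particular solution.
\frac{|x + 2|}{2} + \frac{|x + 5|}{2}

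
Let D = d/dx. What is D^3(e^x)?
e^{x}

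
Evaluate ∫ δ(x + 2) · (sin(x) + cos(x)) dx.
- \sin{\left(2 \right)} + \cos{\left(2 \right)}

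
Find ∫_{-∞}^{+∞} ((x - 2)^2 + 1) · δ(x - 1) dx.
2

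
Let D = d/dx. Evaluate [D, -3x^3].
- 9 x^{2}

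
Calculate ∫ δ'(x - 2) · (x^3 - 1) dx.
-12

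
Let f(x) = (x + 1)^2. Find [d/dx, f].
2 x + 2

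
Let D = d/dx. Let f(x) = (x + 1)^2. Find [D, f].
2 x + 2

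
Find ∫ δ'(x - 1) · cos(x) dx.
\sin{\left(1 \right)}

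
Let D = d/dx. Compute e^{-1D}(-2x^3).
- 2 x^{3} + 6 x^{2} - 6 x + 2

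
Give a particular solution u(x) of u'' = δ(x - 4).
\frac{|x - 4|}{2}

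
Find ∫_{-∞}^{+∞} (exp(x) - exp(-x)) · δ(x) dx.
0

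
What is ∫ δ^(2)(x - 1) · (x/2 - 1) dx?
0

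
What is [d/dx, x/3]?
\frac{1}{3}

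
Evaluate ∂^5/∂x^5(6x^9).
90720 x^{4}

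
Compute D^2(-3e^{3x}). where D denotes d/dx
- 27 e^{3 x}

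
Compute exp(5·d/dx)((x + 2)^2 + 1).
x^{2} + 14 x + 50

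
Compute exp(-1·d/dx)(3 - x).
4 - x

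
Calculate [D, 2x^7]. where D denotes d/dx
14 x^{6}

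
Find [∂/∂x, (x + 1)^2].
2 x + 2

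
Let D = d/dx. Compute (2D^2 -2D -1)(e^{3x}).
11 e^{3 x}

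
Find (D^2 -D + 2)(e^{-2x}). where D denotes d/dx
8 e^{- 2 x}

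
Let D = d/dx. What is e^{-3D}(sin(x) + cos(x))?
\sqrt{2} \cos{\left(- x + \frac{\pi}{4} + 3 \right)}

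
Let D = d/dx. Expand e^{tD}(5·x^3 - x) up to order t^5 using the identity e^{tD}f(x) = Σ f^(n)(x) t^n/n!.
5 t^{3} + 15 t^{2} x + t \left(15 x^{2} - 1\right) + 5 x^{3} - x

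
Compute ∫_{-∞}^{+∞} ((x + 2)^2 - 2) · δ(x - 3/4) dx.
\frac{89}{16}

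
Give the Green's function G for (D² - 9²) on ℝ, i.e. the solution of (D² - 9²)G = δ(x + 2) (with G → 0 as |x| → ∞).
-\frac{e^{-9|x + 2|}}{18}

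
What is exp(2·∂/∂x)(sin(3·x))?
\sin{\left(3 x + 6 \right)}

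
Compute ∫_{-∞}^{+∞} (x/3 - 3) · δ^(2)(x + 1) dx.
0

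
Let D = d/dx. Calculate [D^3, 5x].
15D^{2}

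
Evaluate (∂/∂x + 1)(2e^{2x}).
6 e^{2 x}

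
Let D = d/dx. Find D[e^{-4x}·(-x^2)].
2 x \left(2 x - 1\right) e^{- 4 x}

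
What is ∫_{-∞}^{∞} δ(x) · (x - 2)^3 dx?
-8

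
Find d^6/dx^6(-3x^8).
- 60480 x^{2}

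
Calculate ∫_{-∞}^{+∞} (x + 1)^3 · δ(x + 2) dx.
-1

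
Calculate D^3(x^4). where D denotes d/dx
24 x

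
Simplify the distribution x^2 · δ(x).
0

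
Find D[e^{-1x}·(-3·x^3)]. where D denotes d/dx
3 x^{2} \left(x - 3\right) e^{- x}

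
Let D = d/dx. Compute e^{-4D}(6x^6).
6 x^{6} - 144 x^{5} + 1440 x^{4} - 7680 x^{3} + 23040 x^{2} - 36864 x + 24576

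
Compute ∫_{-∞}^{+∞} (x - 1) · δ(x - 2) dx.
1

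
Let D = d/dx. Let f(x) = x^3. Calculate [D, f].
3 x^{2}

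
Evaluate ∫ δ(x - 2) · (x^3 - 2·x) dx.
4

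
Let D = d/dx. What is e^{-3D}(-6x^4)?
- 6 x^{4} + 72 x^{3} - 324 x^{2} + 648 x - 486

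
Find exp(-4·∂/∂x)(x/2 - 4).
\frac{x}{2} - 6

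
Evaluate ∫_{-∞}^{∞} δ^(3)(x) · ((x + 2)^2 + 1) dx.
0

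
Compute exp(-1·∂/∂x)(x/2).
\frac{x}{2} - \frac{1}{2}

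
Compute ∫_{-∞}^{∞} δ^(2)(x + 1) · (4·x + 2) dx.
0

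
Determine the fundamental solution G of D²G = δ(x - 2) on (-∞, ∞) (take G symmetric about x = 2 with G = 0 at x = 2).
\frac{|x - 2|}{2}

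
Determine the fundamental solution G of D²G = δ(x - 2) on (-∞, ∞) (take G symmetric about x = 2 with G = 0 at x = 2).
\frac{|x - 2|}{2}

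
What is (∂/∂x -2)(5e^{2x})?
0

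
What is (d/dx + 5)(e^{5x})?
10 e^{5 x}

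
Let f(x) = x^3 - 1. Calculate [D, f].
3 x^{2}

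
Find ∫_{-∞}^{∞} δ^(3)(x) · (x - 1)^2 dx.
0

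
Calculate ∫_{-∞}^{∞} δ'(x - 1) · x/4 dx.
- \frac{1}{4}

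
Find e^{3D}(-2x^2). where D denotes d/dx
- 2 x^{2} - 12 x - 18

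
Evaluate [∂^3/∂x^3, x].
3\frac{d^{2}}{dx^{2}}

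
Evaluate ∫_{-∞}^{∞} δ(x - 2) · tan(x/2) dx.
\tan{\left(1 \right)}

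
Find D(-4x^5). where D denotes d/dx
- 20 x^{4}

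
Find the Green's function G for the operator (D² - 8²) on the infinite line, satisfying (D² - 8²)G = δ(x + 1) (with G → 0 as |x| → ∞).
-\frac{e^{-8|x + 1|}}{16}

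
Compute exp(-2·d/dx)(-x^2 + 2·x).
- x^{2} + 6 x - 8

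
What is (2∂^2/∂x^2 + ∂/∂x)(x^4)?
4 x^{2} \left(x + 6\right)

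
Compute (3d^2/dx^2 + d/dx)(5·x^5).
25 x^{3} \left(x + 12\right)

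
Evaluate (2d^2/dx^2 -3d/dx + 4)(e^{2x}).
6 e^{2 x}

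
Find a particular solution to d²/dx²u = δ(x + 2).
\frac{|x + 2|}{2}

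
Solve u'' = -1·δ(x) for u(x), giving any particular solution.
-\frac{|x|}{2}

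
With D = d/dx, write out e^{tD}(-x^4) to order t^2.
x^{2} \left(- 6 t^{2} - 4 t x - x^{2}\right)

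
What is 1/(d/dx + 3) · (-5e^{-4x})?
5 e^{- 4 x}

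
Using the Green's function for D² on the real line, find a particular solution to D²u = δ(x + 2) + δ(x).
\frac{|x + 2|}{2} + \frac{|x|}{2}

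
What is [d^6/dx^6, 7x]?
42\frac{d^{5}}{dx^{5}}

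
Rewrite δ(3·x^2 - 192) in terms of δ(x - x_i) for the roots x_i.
\frac{\delta(x - 8) + \delta(x + 8)}{48}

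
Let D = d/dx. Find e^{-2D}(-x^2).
- x^{2} + 4 x - 4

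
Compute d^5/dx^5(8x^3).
0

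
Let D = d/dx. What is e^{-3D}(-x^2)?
- x^{2} + 6 x - 9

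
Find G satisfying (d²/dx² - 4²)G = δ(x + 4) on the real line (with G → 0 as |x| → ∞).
-\frac{e^{-4|x + 4|}}{8}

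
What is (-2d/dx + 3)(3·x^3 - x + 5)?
9 x^{3} - 18 x^{2} - 3 x + 17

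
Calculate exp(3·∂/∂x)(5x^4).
5 x^{4} + 60 x^{3} + 270 x^{2} + 540 x + 405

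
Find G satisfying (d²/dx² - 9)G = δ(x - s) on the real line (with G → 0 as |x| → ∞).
-\frac{e^{-3|x-s|}}{6}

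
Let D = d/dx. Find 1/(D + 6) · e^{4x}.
\frac{e^{4 x}}{10}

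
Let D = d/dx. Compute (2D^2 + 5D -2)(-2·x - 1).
4 x - 8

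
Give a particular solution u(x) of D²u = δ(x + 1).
\frac{|x + 1|}{2}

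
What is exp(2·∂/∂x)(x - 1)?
x + 1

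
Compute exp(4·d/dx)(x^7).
x^{7} + 28 x^{6} + 336 x^{5} + 2240 x^{4} + 8960 x^{3} + 21504 x^{2} + 28672 x + 16384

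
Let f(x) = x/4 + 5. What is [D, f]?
\frac{1}{4}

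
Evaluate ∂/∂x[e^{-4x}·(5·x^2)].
10 x \left(1 - 2 x\right) e^{- 4 x}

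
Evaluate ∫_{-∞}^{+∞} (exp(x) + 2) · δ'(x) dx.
-1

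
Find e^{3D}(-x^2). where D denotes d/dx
- x^{2} - 6 x - 9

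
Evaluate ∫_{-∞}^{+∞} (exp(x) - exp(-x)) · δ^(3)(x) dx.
-2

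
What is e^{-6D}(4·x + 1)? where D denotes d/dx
4 x - 23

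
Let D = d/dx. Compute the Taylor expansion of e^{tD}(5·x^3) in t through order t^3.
5 t^{3} + 15 t^{2} x + 15 t x^{2} + 5 x^{3}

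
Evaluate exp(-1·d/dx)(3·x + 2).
3 x - 1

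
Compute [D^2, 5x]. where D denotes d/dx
10D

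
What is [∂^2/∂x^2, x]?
2\frac{d}{dx}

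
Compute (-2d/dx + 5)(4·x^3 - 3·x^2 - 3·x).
20 x^{3} - 39 x^{2} - 3 x + 6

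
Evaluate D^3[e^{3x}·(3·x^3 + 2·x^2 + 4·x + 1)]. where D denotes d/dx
\left(81 x^{3} + 297 x^{2} + 378 x + 189\right) e^{3 x}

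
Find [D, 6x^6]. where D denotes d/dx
36 x^{5}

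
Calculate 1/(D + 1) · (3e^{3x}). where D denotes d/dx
\frac{3 e^{3 x}}{4}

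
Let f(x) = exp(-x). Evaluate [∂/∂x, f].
- e^{- x}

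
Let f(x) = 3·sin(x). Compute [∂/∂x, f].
3 \cos{\left(x \right)}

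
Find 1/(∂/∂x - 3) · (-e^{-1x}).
\frac{e^{- x}}{4}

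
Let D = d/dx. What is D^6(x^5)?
0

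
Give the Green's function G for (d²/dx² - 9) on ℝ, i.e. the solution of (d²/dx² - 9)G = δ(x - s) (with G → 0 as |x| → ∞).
-\frac{e^{-3|x-s|}}{6}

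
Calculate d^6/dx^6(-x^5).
0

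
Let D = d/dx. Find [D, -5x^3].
- 15 x^{2}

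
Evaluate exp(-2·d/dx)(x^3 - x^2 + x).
x^{3} - 7 x^{2} + 17 x - 14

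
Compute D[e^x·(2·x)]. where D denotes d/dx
2 \left(x + 1\right) e^{x}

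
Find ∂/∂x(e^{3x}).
3 e^{3 x}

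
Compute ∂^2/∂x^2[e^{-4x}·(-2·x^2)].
4 \left(- 8 x^{2} + 8 x - 1\right) e^{- 4 x}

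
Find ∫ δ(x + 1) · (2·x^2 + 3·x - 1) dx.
-2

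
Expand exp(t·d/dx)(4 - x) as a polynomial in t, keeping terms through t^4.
- t - x + 4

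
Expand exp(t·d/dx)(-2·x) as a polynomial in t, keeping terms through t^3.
- 2 t - 2 x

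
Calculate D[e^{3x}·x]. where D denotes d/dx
\left(3 x + 1\right) e^{3 x}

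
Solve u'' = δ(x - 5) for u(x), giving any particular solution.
\frac{|x - 5|}{2}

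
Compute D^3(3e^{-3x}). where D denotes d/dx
- 81 e^{- 3 x}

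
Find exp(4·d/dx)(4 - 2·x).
- 2 x - 4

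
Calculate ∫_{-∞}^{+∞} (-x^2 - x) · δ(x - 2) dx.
-6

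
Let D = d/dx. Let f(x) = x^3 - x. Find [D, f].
3 x^{2} - 1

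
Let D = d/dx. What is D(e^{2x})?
2 e^{2 x}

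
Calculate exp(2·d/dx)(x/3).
\frac{x}{3} + \frac{2}{3}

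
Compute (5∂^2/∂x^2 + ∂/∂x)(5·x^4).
20 x^{2} \left(x + 15\right)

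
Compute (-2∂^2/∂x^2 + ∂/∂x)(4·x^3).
12 x \left(x - 4\right)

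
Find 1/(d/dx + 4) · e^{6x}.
\frac{e^{6 x}}{10}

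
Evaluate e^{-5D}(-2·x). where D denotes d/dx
10 - 2 x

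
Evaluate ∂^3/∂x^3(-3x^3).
-18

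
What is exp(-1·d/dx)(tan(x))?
\tan{\left(x - 1 \right)}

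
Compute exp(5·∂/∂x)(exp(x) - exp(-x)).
2 \sinh{\left(x + 5 \right)}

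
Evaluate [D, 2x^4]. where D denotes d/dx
8 x^{3}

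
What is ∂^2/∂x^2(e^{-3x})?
9 e^{- 3 x}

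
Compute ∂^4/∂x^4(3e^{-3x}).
243 e^{- 3 x}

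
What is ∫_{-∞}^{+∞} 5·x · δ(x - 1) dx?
5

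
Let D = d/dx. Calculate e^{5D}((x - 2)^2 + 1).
x^{2} + 6 x + 10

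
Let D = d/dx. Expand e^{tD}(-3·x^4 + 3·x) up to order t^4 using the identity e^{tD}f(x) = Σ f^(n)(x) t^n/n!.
- 3 t^{4} - 12 t^{3} x - 18 t^{2} x^{2} - 3 t \left(4 x^{3} - 1\right) - 3 x^{4} + 3 x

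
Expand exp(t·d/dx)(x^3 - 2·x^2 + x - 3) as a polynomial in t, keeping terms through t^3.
t^{3} + t^{2} \left(3 x - 2\right) + t \left(3 x^{2} - 4 x + 1\right) + x^{3} - 2 x^{2} + x - 3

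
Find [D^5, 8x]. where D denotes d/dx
40D^{4}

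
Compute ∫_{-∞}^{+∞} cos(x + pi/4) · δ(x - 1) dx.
\cos{\left(\frac{\pi}{4} + 1 \right)}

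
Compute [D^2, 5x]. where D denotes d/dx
10D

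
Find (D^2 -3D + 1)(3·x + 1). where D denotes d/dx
3 x - 8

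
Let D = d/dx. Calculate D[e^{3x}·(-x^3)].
3 x^{2} \left(- x - 1\right) e^{3 x}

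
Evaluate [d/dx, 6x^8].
48 x^{7}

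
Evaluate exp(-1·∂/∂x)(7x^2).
7 x^{2} - 14 x + 7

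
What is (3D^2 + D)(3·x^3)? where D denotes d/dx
9 x \left(x + 6\right)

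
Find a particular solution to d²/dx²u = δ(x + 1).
\frac{|x + 1|}{2}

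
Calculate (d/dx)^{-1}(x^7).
\frac{x^{8}}{8}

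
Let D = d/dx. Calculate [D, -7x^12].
- 84 x^{11}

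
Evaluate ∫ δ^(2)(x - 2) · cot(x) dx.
\frac{2 \cot{\left(2 \right)}}{\sin^{2}{\left(2 \right)}}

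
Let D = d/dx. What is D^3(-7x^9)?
- 3528 x^{6}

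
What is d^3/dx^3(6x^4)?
144 x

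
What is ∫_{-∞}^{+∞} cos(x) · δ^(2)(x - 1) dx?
- \cos{\left(1 \right)}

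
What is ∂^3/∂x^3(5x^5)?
300 x^{2}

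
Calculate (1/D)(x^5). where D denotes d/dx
\frac{x^{6}}{6}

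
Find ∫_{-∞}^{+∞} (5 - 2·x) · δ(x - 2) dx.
1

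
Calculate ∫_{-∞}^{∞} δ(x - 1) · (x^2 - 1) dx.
0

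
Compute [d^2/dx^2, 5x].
10\frac{d}{dx}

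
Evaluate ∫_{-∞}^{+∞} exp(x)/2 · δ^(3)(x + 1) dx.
- \frac{1}{2 e}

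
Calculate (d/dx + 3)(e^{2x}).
5 e^{2 x}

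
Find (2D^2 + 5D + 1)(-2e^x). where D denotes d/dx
- 16 e^{x}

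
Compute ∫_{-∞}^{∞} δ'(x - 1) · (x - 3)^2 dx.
4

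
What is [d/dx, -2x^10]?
- 20 x^{9}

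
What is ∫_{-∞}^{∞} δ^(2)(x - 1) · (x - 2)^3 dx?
-6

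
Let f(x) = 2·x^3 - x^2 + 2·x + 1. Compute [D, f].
6 x^{2} - 2 x + 2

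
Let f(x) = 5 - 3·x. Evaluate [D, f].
-3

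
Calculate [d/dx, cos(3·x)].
- 3 \sin{\left(3 x \right)}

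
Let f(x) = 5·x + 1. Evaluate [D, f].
5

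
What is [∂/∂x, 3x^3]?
9 x^{2}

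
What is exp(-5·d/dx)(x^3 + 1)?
x^{3} - 15 x^{2} + 75 x - 124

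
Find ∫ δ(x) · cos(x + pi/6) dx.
\frac{\sqrt{3}}{2}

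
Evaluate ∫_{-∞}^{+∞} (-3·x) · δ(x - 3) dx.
-9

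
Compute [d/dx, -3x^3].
- 9 x^{2}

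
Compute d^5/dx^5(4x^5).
480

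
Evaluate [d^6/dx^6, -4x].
-24\frac{d^{5}}{dx^{5}}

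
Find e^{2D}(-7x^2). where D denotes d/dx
- 7 x^{2} - 28 x - 28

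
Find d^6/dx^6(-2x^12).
- 1330560 x^{6}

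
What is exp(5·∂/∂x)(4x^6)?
4 x^{6} + 120 x^{5} + 1500 x^{4} + 10000 x^{3} + 37500 x^{2} + 75000 x + 62500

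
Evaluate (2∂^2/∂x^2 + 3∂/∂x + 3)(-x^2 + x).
- 3 x^{2} - 3 x - 1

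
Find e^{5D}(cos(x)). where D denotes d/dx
\cos{\left(x + 5 \right)}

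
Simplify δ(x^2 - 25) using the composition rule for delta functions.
\frac{\delta(x - 5) + \delta(x + 5)}{10}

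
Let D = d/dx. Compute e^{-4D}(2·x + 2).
2 x - 6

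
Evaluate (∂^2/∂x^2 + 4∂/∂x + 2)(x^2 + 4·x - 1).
2 x^{2} + 16 x + 16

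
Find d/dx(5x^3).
15 x^{2}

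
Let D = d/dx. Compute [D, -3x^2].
- 6 x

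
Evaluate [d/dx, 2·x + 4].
2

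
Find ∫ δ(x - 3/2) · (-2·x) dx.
-3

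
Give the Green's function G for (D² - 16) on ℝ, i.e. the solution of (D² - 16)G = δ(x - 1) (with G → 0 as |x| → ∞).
-\frac{e^{-4|x - 1|}}{8}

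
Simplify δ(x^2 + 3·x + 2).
\frac{\delta(x + 2) + \delta(x + 1)}{1}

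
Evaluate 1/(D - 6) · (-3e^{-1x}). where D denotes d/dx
\frac{3 e^{- x}}{7}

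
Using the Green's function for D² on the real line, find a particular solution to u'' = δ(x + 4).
\frac{|x + 4|}{2}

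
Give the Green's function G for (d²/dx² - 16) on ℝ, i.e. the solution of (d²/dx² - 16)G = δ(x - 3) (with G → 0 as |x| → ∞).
-\frac{e^{-4|x - 3|}}{8}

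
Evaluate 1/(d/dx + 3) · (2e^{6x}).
\frac{2 e^{6 x}}{9}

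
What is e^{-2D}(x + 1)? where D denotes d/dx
x - 1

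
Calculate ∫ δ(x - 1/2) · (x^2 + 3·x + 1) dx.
\frac{11}{4}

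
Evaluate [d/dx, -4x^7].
- 28 x^{6}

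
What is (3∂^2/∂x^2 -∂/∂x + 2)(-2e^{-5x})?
- 164 e^{- 5 x}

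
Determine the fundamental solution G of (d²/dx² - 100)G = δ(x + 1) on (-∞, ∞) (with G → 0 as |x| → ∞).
-\frac{e^{-10|x + 1|}}{20}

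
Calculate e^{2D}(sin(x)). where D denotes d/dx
\sin{\left(x + 2 \right)}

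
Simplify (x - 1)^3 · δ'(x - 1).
0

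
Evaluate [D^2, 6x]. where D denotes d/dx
12D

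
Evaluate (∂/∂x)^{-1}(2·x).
x^{2}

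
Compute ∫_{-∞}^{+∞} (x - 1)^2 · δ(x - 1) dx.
0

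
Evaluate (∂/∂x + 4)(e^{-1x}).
3 e^{- x}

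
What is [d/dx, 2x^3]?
6 x^{2}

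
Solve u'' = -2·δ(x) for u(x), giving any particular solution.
-|x|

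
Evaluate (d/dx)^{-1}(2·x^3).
\frac{x^{4}}{2}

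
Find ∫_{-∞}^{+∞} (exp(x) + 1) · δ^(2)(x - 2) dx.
e^{2}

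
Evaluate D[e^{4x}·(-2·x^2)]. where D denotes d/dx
4 x \left(- 2 x - 1\right) e^{4 x}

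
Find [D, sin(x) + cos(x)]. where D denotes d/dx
- \sin{\left(x \right)} + \cos{\left(x \right)}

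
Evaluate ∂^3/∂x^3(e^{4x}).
64 e^{4 x}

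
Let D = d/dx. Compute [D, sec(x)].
\tan{\left(x \right)} \sec{\left(x \right)}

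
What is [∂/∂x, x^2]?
2 x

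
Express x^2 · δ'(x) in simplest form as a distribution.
0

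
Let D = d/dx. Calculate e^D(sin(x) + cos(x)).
\sqrt{2} \sin{\left(x + \frac{\pi}{4} + 1 \right)}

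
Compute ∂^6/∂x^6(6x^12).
3991680 x^{6}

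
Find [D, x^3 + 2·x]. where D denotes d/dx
3 x^{2} + 2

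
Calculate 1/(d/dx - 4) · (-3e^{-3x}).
\frac{3 e^{- 3 x}}{7}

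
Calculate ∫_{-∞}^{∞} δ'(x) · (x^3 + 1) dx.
0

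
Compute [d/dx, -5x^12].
- 60 x^{11}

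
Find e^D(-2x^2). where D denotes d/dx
- 2 x^{2} - 4 x - 2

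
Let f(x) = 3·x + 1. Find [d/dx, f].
3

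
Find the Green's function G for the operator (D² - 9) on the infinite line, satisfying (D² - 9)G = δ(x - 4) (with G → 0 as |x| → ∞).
-\frac{e^{-3|x - 4|}}{6}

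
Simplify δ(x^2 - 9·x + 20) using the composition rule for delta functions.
\frac{\delta(x - 4) + \delta(x - 5)}{1}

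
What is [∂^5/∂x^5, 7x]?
35\frac{d^{4}}{dx^{4}}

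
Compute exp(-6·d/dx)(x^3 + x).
x^{3} - 18 x^{2} + 109 x - 222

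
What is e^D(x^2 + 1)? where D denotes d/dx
x^{2} + 2 x + 2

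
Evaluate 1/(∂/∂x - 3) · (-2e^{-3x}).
\frac{e^{- 3 x}}{3}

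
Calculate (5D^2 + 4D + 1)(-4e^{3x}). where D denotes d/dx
- 232 e^{3 x}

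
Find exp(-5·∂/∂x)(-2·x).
10 - 2 x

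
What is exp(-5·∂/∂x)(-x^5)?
- x^{5} + 25 x^{4} - 250 x^{3} + 1250 x^{2} - 3125 x + 3125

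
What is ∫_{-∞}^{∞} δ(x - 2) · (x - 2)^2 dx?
0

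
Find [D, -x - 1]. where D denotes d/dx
-1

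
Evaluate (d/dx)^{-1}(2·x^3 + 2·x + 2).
\frac{x^{4}}{2} + x^{2} + 2 x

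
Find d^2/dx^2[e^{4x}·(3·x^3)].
6 x \left(8 x^{2} + 12 x + 3\right) e^{4 x}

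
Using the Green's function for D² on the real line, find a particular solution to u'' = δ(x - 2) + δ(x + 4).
\frac{|x - 2|}{2} + \frac{|x + 4|}{2}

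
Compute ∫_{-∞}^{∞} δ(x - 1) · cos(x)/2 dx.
\frac{\cos{\left(1 \right)}}{2}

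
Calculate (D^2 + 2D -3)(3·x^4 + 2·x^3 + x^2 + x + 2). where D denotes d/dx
- 9 x^{4} + 18 x^{3} + 45 x^{2} + 13 x - 2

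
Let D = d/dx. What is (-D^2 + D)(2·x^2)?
4 x - 4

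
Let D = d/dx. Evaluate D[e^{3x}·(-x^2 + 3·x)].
\left(- 3 x^{2} + 7 x + 3\right) e^{3 x}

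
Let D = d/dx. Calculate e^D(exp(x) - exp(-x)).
2 \sinh{\left(x + 1 \right)}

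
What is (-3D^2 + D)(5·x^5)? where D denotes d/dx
25 x^{3} \left(x - 12\right)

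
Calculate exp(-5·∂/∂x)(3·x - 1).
3 x - 16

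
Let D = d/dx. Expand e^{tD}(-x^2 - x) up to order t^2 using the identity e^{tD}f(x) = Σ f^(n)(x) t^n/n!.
- t^{2} - t \left(2 x + 1\right) - x^{2} - x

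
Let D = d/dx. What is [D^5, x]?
5D^{4}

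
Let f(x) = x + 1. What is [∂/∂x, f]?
1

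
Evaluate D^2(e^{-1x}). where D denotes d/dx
e^{- x}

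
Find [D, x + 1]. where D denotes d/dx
1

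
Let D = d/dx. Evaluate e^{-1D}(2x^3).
2 x^{3} - 6 x^{2} + 6 x - 2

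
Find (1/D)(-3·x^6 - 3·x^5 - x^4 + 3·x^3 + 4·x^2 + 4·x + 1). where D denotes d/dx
- \frac{3 x^{7}}{7} - \frac{x^{6}}{2} - \frac{x^{5}}{5} + \frac{3 x^{4}}{4} + \frac{4 x^{3}}{3} + 2 x^{2} + x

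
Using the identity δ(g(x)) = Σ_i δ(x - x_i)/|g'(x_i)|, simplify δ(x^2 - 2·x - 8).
\frac{\delta(x + 2) + \delta(x - 4)}{6}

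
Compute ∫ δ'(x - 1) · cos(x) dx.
\sin{\left(1 \right)}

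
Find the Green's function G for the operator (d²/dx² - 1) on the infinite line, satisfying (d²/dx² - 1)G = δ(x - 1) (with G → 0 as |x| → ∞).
-\frac{e^{-|x - 1|}}{2}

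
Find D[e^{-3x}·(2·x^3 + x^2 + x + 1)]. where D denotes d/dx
\left(- 6 x^{3} + 3 x^{2} - x - 2\right) e^{- 3 x}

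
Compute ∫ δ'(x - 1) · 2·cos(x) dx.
2 \sin{\left(1 \right)}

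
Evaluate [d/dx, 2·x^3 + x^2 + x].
6 x^{2} + 2 x + 1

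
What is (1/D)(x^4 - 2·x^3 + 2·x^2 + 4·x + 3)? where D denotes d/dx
\frac{x^{5}}{5} - \frac{x^{4}}{2} + \frac{2 x^{3}}{3} + 2 x^{2} + 3 x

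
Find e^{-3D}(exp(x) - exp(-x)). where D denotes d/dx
- e^{3 - x} + e^{x - 3}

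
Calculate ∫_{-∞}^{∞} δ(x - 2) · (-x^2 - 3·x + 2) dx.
-8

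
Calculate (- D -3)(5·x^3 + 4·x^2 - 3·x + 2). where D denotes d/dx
- 15 x^{3} - 27 x^{2} + x - 3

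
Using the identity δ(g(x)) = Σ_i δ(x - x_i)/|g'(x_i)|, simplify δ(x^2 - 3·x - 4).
\frac{\delta(x + 1) + \delta(x - 4)}{5}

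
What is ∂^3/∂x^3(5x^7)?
1050 x^{4}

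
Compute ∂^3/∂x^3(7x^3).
42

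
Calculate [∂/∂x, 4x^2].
8 x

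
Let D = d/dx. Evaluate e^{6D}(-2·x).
- 2 x - 12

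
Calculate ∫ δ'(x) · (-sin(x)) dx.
1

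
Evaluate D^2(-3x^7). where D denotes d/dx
- 126 x^{5}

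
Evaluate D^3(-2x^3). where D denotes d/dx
-12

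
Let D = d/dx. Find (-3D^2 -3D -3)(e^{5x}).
- 93 e^{5 x}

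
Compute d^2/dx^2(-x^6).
- 30 x^{4}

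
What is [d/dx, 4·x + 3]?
4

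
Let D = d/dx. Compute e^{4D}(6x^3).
6 x^{3} + 72 x^{2} + 288 x + 384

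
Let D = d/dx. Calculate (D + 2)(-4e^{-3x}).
4 e^{- 3 x}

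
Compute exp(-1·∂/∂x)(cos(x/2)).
\cos{\left(\frac{x}{2} - \frac{1}{2} \right)}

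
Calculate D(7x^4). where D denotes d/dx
28 x^{3}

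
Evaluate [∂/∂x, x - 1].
1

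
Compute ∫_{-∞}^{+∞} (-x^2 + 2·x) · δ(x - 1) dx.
1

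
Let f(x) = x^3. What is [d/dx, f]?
3 x^{2}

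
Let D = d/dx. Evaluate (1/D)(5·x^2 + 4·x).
\frac{5 x^{3}}{3} + 2 x^{2}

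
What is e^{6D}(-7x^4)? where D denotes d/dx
- 7 x^{4} - 168 x^{3} - 1512 x^{2} - 6048 x - 9072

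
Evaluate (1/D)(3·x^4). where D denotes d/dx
\frac{3 x^{5}}{5}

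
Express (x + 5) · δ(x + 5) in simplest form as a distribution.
0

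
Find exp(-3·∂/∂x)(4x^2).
4 x^{2} - 24 x + 36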